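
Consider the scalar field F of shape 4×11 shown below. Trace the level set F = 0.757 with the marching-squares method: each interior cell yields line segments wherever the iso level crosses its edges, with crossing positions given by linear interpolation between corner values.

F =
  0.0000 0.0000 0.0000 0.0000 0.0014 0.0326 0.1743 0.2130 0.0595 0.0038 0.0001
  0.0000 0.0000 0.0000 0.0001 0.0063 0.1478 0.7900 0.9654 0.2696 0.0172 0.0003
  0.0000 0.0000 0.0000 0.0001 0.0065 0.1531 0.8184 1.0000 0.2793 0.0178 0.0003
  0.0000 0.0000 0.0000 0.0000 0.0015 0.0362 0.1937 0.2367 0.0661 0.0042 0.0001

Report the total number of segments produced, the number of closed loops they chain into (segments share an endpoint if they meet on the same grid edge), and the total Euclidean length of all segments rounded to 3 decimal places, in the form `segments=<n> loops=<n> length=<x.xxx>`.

cell (0,5): code 0100 → (0.946,6.000)–(1.000,5.949)
cell (0,6): code 1100 → (0.723,7.000)–(0.946,6.000)
cell (0,7): code 1000 → (1.000,7.300)–(0.723,7.000)
cell (1,5): code 0110 → (1.000,5.949)–(2.000,5.908)
cell (1,7): code 1001 → (2.000,7.337)–(1.000,7.300)
cell (2,5): code 0010 → (2.000,5.908)–(2.098,6.000)
cell (2,6): code 0011 → (2.098,6.000)–(2.318,7.000)
cell (2,7): code 0001 → (2.318,7.000)–(2.000,7.337)
total: 8 segments, chained into 1 closed loop(s), length Σ = 5.130866

segments=8 loops=1 length=5.131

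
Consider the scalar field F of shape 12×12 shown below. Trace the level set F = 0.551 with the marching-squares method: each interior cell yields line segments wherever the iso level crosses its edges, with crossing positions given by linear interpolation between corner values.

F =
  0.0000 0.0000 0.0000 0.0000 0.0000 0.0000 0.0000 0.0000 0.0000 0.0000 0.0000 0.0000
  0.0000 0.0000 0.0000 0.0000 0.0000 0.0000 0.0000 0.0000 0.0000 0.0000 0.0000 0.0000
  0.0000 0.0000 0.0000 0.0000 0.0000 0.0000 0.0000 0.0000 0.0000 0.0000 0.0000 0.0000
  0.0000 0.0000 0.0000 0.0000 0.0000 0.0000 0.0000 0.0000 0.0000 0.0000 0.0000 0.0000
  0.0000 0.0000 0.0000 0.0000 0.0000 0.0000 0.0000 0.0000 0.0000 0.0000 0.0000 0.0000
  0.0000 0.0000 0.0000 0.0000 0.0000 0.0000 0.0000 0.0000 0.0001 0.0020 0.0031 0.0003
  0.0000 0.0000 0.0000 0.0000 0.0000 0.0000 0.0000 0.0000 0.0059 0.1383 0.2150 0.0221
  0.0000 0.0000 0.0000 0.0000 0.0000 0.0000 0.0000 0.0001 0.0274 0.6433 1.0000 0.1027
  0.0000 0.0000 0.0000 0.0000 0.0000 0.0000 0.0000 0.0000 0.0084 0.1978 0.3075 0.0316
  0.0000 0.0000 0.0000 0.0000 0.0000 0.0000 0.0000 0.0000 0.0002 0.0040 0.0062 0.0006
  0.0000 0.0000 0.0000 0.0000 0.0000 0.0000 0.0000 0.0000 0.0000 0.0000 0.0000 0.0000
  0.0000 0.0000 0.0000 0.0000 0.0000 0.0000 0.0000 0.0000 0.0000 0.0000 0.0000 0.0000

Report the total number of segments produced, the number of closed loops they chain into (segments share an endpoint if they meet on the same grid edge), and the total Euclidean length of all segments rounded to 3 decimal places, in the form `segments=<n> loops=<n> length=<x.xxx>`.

cell (6,8): code 0100 → (6.817,9.000)–(7.000,8.850)
cell (6,9): code 1100 → (6.428,10.000)–(6.817,9.000)
cell (6,10): code 1000 → (7.000,10.500)–(6.428,10.000)
cell (7,8): code 0010 → (7.000,8.850)–(7.207,9.000)
cell (7,9): code 0011 → (7.207,9.000)–(7.648,10.000)
cell (7,10): code 0001 → (7.648,10.000)–(7.000,10.500)
total: 6 segments, chained into 1 closed loop(s), length Σ = 4.237105

segments=6 loops=1 length=4.237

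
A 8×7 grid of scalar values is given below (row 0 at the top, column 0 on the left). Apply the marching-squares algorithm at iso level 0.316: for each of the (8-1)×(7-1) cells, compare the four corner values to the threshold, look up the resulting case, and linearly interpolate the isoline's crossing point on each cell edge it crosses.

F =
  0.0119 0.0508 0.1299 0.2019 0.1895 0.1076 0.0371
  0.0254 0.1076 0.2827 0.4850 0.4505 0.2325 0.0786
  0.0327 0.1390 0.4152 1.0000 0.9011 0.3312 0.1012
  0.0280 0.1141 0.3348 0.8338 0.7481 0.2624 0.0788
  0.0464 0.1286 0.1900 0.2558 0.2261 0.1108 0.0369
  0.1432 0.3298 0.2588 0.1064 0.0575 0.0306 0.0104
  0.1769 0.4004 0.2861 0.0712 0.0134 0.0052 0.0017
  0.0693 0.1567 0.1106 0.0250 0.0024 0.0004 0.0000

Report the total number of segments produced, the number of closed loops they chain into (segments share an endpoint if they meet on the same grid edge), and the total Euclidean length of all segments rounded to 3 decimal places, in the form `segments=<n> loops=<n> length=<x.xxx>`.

cell (0,2): code 0100 → (0.403,3.000)–(1.000,2.165)
cell (0,3): code 1100 → (0.485,4.000)–(0.403,3.000)
cell (0,4): code 1000 → (1.000,4.617)–(0.485,4.000)
cell (1,1): code 0100 → (1.251,2.000)–(2.000,1.641)
cell (1,2): code 1110 → (1.000,2.165)–(1.251,2.000)
cell (1,4): code 1101 → (1.846,5.000)–(1.000,4.617)
cell (1,5): code 1000 → (2.000,5.066)–(1.846,5.000)
cell (2,1): code 0110 → (2.000,1.641)–(3.000,1.915)
cell (2,4): code 1011 → (3.000,4.890)–(2.221,5.000)
cell (2,5): code 0001 → (2.221,5.000)–(2.000,5.066)
cell (3,1): code 0010 → (3.000,1.915)–(3.130,2.000)
cell (3,2): code 0011 → (3.130,2.000)–(3.896,3.000)
cell (3,3): code 0011 → (3.896,3.000)–(3.828,4.000)
cell (3,4): code 0001 → (3.828,4.000)–(3.000,4.890)
cell (4,0): code 0100 → (4.931,1.000)–(5.000,0.926)
cell (4,1): code 1000 → (5.000,1.194)–(4.931,1.000)
cell (5,0): code 0110 → (5.000,0.926)–(6.000,0.622)
cell (5,1): code 1001 → (6.000,1.738)–(5.000,1.194)
cell (6,0): code 0010 → (6.000,0.622)–(6.346,1.000)
cell (6,1): code 0001 → (6.346,1.000)–(6.000,1.738)
total: 20 segments, chained into 2 closed loop(s), length Σ = 14.566244

segments=20 loops=2 length=14.566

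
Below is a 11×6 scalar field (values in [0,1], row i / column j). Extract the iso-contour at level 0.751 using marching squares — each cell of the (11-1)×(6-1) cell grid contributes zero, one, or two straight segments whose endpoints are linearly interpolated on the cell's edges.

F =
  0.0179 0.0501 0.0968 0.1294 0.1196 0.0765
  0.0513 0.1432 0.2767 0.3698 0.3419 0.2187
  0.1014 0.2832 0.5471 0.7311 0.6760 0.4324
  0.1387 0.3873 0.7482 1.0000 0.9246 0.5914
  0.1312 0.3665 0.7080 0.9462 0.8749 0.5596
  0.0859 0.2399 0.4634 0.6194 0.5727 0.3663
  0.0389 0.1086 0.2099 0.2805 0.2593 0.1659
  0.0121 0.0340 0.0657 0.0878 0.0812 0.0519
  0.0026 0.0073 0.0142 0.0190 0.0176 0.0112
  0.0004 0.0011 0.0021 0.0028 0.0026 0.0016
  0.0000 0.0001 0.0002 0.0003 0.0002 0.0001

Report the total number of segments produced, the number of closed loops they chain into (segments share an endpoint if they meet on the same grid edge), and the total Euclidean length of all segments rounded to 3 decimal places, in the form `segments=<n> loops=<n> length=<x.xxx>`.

segments=8 loops=1 length=7.873

cell (2,2): code 0100 → (2.074,3.000)–(3.000,2.011)
cell (2,3): code 1100 → (2.302,4.000)–(2.074,3.000)
cell (2,4): code 1000 → (3.000,4.521)–(2.302,4.000)
cell (3,2): code 0110 → (3.000,2.011)–(4.000,2.181)
cell (3,4): code 1001 → (4.000,4.393)–(3.000,4.521)
cell (4,2): code 0010 → (4.000,2.181)–(4.597,3.000)
cell (4,3): code 0011 → (4.597,3.000)–(4.410,4.000)
cell (4,4): code 0001 → (4.410,4.000)–(4.000,4.393)
total: 8 segments, chained into 1 closed loop(s), length Σ = 7.873367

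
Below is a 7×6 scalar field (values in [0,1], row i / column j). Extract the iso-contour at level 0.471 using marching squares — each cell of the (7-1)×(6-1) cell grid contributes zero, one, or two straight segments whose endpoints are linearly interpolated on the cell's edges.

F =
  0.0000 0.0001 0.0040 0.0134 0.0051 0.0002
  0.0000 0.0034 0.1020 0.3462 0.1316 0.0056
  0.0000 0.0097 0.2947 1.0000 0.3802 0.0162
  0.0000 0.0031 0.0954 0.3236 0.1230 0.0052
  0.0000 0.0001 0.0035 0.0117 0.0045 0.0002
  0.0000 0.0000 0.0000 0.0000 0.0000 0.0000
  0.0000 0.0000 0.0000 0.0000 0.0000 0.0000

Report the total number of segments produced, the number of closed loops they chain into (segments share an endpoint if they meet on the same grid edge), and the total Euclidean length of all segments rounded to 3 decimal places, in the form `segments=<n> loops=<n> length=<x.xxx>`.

cell (1,2): code 0100 → (1.191,3.000)–(2.000,2.250)
cell (1,3): code 1000 → (2.000,3.854)–(1.191,3.000)
cell (2,2): code 0010 → (2.000,2.250)–(2.782,3.000)
cell (2,3): code 0001 → (2.782,3.000)–(2.000,3.854)
total: 4 segments, chained into 1 closed loop(s), length Σ = 4.520585

segments=4 loops=1 length=4.521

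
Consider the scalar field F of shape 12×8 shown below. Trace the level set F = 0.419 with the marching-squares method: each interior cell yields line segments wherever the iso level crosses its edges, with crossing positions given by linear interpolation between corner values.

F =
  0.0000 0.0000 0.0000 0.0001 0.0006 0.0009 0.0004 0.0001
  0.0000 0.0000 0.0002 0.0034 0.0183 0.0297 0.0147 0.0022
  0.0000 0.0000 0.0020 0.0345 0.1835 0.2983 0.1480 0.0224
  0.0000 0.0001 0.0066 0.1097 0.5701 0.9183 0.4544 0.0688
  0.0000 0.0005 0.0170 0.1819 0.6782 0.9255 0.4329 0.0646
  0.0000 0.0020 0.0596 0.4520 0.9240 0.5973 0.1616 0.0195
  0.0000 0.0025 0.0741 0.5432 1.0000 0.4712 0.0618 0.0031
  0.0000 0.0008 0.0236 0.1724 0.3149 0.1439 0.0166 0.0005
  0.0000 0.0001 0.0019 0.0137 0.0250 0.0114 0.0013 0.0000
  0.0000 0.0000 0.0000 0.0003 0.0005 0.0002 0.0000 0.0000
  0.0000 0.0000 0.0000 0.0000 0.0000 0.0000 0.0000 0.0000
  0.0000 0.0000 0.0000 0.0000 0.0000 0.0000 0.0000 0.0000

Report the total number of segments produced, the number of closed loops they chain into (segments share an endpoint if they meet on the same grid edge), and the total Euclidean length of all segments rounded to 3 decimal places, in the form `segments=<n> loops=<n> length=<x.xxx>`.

segments=16 loops=1 length=12.329

cell (2,3): code 0100 → (2.609,4.000)–(3.000,3.672)
cell (2,4): code 1100 → (2.195,5.000)–(2.609,4.000)
cell (2,5): code 1100 → (2.884,6.000)–(2.195,5.000)
cell (2,6): code 1000 → (3.000,6.092)–(2.884,6.000)
cell (3,3): code 0110 → (3.000,3.672)–(4.000,3.478)
cell (3,6): code 1001 → (4.000,6.038)–(3.000,6.092)
cell (4,2): code 0100 → (4.878,3.000)–(5.000,2.916)
cell (4,3): code 1110 → (4.000,3.478)–(4.878,3.000)
cell (4,5): code 1011 → (5.000,5.409)–(4.051,6.000)
cell (4,6): code 0001 → (4.051,6.000)–(4.000,6.038)
cell (5,2): code 0110 → (5.000,2.916)–(6.000,2.735)
cell (5,5): code 1001 → (6.000,5.128)–(5.000,5.409)
cell (6,2): code 0010 → (6.000,2.735)–(6.335,3.000)
cell (6,3): code 0011 → (6.335,3.000)–(6.848,4.000)
cell (6,4): code 0011 → (6.848,4.000)–(6.159,5.000)
cell (6,5): code 0001 → (6.159,5.000)–(6.000,5.128)
total: 16 segments, chained into 1 closed loop(s), length Σ = 12.328740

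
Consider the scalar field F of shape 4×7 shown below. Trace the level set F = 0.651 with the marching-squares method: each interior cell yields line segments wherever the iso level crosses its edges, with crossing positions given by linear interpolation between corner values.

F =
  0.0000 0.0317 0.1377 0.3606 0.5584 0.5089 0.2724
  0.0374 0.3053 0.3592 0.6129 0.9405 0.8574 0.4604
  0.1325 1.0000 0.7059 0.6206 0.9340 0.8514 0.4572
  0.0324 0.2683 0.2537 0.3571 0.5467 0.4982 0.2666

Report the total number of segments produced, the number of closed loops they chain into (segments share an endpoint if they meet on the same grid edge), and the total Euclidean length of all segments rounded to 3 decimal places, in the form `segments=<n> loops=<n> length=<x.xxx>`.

segments=14 loops=2 length=12.607

cell (0,3): code 0100 → (0.242,4.000)–(1.000,3.116)
cell (0,4): code 1100 → (0.408,5.000)–(0.242,4.000)
cell (0,5): code 1000 → (1.000,5.520)–(0.408,5.000)
cell (1,0): code 0100 → (1.498,1.000)–(2.000,0.598)
cell (1,1): code 1100 → (1.842,2.000)–(1.498,1.000)
cell (1,2): code 1000 → (2.000,2.644)–(1.842,2.000)
cell (1,3): code 0110 → (1.000,3.116)–(2.000,3.097)
cell (1,5): code 1001 → (2.000,5.508)–(1.000,5.520)
cell (2,0): code 0010 → (2.000,0.598)–(2.477,1.000)
cell (2,1): code 0011 → (2.477,1.000)–(2.121,2.000)
cell (2,2): code 0001 → (2.121,2.000)–(2.000,2.644)
cell (2,3): code 0010 → (2.000,3.097)–(2.731,4.000)
cell (2,4): code 0011 → (2.731,4.000)–(2.567,5.000)
cell (2,5): code 0001 → (2.567,5.000)–(2.000,5.508)
total: 14 segments, chained into 2 closed loop(s), length Σ = 12.606822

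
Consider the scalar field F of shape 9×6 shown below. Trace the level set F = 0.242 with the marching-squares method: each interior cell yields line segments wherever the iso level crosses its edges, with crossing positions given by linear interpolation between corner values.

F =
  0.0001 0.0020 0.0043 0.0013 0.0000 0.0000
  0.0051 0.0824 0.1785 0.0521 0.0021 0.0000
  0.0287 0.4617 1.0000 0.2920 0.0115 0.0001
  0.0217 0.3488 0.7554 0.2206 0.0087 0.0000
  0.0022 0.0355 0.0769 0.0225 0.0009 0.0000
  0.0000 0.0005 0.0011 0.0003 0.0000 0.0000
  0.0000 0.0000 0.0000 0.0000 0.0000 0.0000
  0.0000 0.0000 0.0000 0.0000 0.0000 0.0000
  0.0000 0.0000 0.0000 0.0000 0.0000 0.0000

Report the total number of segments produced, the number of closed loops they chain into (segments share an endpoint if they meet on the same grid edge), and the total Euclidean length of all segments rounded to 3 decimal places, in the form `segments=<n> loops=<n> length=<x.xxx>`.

segments=10 loops=1 length=8.149

cell (1,0): code 0100 → (1.421,1.000)–(2.000,0.493)
cell (1,1): code 1100 → (1.077,2.000)–(1.421,1.000)
cell (1,2): code 1100 → (1.792,3.000)–(1.077,2.000)
cell (1,3): code 1000 → (2.000,3.178)–(1.792,3.000)
cell (2,0): code 0110 → (2.000,0.493)–(3.000,0.673)
cell (2,2): code 1011 → (3.000,2.960)–(2.700,3.000)
cell (2,3): code 0001 → (2.700,3.000)–(2.000,3.178)
cell (3,0): code 0010 → (3.000,0.673)–(3.341,1.000)
cell (3,1): code 0011 → (3.341,1.000)–(3.757,2.000)
cell (3,2): code 0001 → (3.757,2.000)–(3.000,2.960)
total: 10 segments, chained into 1 closed loop(s), length Σ = 8.149107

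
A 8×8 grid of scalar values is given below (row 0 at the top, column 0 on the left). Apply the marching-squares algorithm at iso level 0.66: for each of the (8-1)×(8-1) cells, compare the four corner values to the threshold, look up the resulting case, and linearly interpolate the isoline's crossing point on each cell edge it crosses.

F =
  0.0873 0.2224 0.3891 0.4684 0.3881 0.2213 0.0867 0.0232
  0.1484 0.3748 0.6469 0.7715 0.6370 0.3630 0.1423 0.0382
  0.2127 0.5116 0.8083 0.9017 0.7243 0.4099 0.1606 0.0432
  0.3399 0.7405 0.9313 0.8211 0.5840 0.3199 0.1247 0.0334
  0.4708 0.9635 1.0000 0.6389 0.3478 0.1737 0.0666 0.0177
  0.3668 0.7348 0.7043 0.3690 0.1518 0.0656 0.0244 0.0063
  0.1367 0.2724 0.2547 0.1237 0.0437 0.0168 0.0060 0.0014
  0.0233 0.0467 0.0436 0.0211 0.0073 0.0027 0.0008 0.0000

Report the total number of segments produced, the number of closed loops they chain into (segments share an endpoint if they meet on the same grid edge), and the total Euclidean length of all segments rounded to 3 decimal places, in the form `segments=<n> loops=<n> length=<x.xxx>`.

segments=18 loops=1 length=12.609

cell (0,2): code 0100 → (0.632,3.000)–(1.000,2.105)
cell (0,3): code 1000 → (1.000,3.829)–(0.632,3.000)
cell (1,1): code 0100 → (1.081,2.000)–(2.000,1.500)
cell (1,2): code 1110 → (1.000,2.105)–(1.081,2.000)
cell (1,3): code 1101 → (1.263,4.000)–(1.000,3.829)
cell (1,4): code 1000 → (2.000,4.205)–(1.263,4.000)
cell (2,0): code 0100 → (2.648,1.000)–(3.000,0.799)
cell (2,1): code 1110 → (2.000,1.500)–(2.648,1.000)
cell (2,3): code 1011 → (3.000,3.679)–(2.458,4.000)
cell (2,4): code 0001 → (2.458,4.000)–(2.000,4.205)
cell (3,0): code 0110 → (3.000,0.799)–(4.000,0.384)
cell (3,2): code 1011 → (4.000,2.942)–(3.884,3.000)
cell (3,3): code 0001 → (3.884,3.000)–(3.000,3.679)
cell (4,0): code 0110 → (4.000,0.384)–(5.000,0.797)
cell (4,2): code 1001 → (5.000,2.132)–(4.000,2.942)
cell (5,0): code 0010 → (5.000,0.797)–(5.162,1.000)
cell (5,1): code 0011 → (5.162,1.000)–(5.099,2.000)
cell (5,2): code 0001 → (5.099,2.000)–(5.000,2.132)
total: 18 segments, chained into 1 closed loop(s), length Σ = 12.609446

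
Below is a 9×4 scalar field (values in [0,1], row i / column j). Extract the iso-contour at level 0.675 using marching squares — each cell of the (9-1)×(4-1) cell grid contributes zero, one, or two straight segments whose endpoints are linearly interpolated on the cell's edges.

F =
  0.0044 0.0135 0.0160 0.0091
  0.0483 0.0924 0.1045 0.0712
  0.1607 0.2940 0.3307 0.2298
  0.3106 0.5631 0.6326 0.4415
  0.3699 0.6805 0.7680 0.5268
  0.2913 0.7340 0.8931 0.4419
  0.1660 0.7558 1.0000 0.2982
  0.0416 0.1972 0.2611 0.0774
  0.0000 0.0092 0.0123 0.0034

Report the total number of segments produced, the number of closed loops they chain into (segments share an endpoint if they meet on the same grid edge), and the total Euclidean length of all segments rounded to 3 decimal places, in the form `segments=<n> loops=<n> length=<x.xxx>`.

cell (3,0): code 0100 → (3.953,1.000)–(4.000,0.982)
cell (3,1): code 1100 → (3.313,2.000)–(3.953,1.000)
cell (3,2): code 1000 → (4.000,2.386)–(3.313,2.000)
cell (4,0): code 0110 → (4.000,0.982)–(5.000,0.867)
cell (4,2): code 1001 → (5.000,2.483)–(4.000,2.386)
cell (5,0): code 0110 → (5.000,0.867)–(6.000,0.863)
cell (5,2): code 1001 → (6.000,2.463)–(5.000,2.483)
cell (6,0): code 0010 → (6.000,0.863)–(6.145,1.000)
cell (6,1): code 0011 → (6.145,1.000)–(6.440,2.000)
cell (6,2): code 0001 → (6.440,2.000)–(6.000,2.463)
total: 10 segments, chained into 1 closed loop(s), length Σ = 7.917239

segments=10 loops=1 length=7.917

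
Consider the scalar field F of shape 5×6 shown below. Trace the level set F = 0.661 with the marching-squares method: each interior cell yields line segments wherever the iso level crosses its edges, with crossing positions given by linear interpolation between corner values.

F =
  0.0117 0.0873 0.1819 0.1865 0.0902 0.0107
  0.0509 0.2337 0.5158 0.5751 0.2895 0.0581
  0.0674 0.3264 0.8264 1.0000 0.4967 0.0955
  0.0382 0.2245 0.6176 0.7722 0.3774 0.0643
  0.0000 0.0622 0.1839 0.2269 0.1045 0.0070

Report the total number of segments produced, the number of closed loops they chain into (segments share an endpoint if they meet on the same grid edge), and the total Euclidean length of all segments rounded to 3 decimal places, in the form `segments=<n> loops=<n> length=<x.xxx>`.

segments=8 loops=1 length=6.083

cell (1,1): code 0100 → (1.467,2.000)–(2.000,1.669)
cell (1,2): code 1100 → (1.202,3.000)–(1.467,2.000)
cell (1,3): code 1000 → (2.000,3.674)–(1.202,3.000)
cell (2,1): code 0010 → (2.000,1.669)–(2.792,2.000)
cell (2,2): code 0111 → (2.792,2.000)–(3.000,2.281)
cell (2,3): code 1001 → (3.000,3.282)–(2.000,3.674)
cell (3,2): code 0010 → (3.000,2.281)–(3.204,3.000)
cell (3,3): code 0001 → (3.204,3.000)–(3.000,3.282)
total: 8 segments, chained into 1 closed loop(s), length Σ = 6.082780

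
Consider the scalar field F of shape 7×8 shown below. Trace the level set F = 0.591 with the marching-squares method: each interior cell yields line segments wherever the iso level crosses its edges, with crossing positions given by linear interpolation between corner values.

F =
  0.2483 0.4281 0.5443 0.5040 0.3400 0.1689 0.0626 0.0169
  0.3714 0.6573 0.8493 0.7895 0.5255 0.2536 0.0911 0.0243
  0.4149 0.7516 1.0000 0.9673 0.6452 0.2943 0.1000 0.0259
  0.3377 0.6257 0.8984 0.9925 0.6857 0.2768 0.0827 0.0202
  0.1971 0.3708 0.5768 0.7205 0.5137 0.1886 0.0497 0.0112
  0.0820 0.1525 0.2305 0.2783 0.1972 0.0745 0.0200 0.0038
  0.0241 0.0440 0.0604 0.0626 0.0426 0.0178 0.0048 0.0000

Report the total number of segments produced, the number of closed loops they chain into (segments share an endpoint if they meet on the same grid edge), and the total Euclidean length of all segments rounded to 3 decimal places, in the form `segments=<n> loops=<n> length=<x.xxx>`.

cell (0,0): code 0100 → (0.711,1.000)–(1.000,0.768)
cell (0,1): code 1100 → (0.153,2.000)–(0.711,1.000)
cell (0,2): code 1100 → (0.305,3.000)–(0.153,2.000)
cell (0,3): code 1000 → (1.000,3.752)–(0.305,3.000)
cell (1,0): code 0110 → (1.000,0.768)–(2.000,0.523)
cell (1,3): code 1101 → (1.547,4.000)–(1.000,3.752)
cell (1,4): code 1000 → (2.000,4.154)–(1.547,4.000)
cell (2,0): code 0110 → (2.000,0.523)–(3.000,0.880)
cell (2,4): code 1001 → (3.000,4.232)–(2.000,4.154)
cell (3,0): code 0010 → (3.000,0.880)–(3.136,1.000)
cell (3,1): code 0011 → (3.136,1.000)–(3.956,2.000)
cell (3,2): code 0111 → (3.956,2.000)–(4.000,2.099)
cell (3,3): code 1011 → (4.000,3.626)–(3.551,4.000)
cell (3,4): code 0001 → (3.551,4.000)–(3.000,4.232)
cell (4,2): code 0010 → (4.000,2.099)–(4.293,3.000)
cell (4,3): code 0001 → (4.293,3.000)–(4.000,3.626)
total: 16 segments, chained into 1 closed loop(s), length Σ = 12.128461

segments=16 loops=1 length=12.128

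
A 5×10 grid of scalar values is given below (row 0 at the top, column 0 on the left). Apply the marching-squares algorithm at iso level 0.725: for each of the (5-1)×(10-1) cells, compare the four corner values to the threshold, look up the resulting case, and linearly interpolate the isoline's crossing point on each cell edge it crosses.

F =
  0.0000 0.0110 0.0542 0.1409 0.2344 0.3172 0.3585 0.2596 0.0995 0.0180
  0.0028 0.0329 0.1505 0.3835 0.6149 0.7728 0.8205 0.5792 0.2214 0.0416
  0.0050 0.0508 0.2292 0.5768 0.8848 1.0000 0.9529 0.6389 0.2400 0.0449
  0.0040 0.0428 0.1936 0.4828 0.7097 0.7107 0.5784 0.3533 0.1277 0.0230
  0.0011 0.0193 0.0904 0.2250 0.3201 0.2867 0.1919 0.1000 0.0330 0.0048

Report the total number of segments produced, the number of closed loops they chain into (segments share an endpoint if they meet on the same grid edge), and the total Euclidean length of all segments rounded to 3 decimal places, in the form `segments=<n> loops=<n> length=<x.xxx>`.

segments=10 loops=1 length=8.475

cell (0,4): code 0100 → (0.895,5.000)–(1.000,4.697)
cell (0,5): code 1100 → (0.793,6.000)–(0.895,5.000)
cell (0,6): code 1000 → (1.000,6.396)–(0.793,6.000)
cell (1,3): code 0100 → (1.408,4.000)–(2.000,3.481)
cell (1,4): code 1110 → (1.000,4.697)–(1.408,4.000)
cell (1,6): code 1001 → (2.000,6.726)–(1.000,6.396)
cell (2,3): code 0010 → (2.000,3.481)–(2.913,4.000)
cell (2,4): code 0011 → (2.913,4.000)–(2.951,5.000)
cell (2,5): code 0011 → (2.951,5.000)–(2.609,6.000)
cell (2,6): code 0001 → (2.609,6.000)–(2.000,6.726)
total: 10 segments, chained into 1 closed loop(s), length Σ = 8.474722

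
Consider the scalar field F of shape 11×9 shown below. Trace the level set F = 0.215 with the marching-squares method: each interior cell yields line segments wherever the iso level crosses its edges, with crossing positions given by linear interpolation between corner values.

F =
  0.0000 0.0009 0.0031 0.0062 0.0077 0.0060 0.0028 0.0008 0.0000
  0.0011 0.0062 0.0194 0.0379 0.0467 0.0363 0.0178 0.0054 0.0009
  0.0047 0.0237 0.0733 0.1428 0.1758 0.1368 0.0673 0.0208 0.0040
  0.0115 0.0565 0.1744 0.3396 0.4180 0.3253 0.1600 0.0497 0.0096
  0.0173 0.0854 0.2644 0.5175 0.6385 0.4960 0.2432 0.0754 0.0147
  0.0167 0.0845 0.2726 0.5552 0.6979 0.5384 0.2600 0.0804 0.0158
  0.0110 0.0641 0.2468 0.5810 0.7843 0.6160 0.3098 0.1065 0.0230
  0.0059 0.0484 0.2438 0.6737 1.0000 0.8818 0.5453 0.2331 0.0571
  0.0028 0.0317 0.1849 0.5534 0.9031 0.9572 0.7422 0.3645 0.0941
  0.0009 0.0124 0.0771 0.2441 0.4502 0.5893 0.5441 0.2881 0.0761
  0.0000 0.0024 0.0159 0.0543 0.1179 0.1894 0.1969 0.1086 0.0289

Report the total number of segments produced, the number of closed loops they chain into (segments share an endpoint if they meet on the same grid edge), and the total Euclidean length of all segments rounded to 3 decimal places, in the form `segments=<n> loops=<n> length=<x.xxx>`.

segments=26 loops=1 length=21.857

cell (2,2): code 0100 → (2.367,3.000)–(3.000,2.246)
cell (2,3): code 1100 → (2.162,4.000)–(2.367,3.000)
cell (2,4): code 1100 → (2.415,5.000)–(2.162,4.000)
cell (2,5): code 1000 → (3.000,5.667)–(2.415,5.000)
cell (3,1): code 0100 → (3.451,2.000)–(4.000,1.724)
cell (3,2): code 1110 → (3.000,2.246)–(3.451,2.000)
cell (3,5): code 1101 → (3.661,6.000)–(3.000,5.667)
cell (3,6): code 1000 → (4.000,6.168)–(3.661,6.000)
cell (4,1): code 0110 → (4.000,1.724)–(5.000,1.694)
cell (4,6): code 1001 → (5.000,6.251)–(4.000,6.168)
cell (5,1): code 0110 → (5.000,1.694)–(6.000,1.826)
cell (5,6): code 1001 → (6.000,6.466)–(5.000,6.251)
cell (6,1): code 0110 → (6.000,1.826)–(7.000,1.853)
cell (6,6): code 1101 → (6.857,7.000)–(6.000,6.466)
cell (6,7): code 1000 → (7.000,7.103)–(6.857,7.000)
cell (7,1): code 0010 → (7.000,1.853)–(7.489,2.000)
cell (7,2): code 0111 → (7.489,2.000)–(8.000,2.082)
cell (7,7): code 1001 → (8.000,7.553)–(7.000,7.103)
cell (8,2): code 0110 → (8.000,2.082)–(9.000,2.826)
cell (8,7): code 1001 → (9.000,7.345)–(8.000,7.553)
cell (9,2): code 0010 → (9.000,2.826)–(9.153,3.000)
cell (9,3): code 0011 → (9.153,3.000)–(9.708,4.000)
cell (9,4): code 0011 → (9.708,4.000)–(9.936,5.000)
cell (9,5): code 0011 → (9.936,5.000)–(9.948,6.000)
cell (9,6): code 0011 → (9.948,6.000)–(9.407,7.000)
cell (9,7): code 0001 → (9.407,7.000)–(9.000,7.345)
total: 26 segments, chained into 1 closed loop(s), length Σ = 21.857060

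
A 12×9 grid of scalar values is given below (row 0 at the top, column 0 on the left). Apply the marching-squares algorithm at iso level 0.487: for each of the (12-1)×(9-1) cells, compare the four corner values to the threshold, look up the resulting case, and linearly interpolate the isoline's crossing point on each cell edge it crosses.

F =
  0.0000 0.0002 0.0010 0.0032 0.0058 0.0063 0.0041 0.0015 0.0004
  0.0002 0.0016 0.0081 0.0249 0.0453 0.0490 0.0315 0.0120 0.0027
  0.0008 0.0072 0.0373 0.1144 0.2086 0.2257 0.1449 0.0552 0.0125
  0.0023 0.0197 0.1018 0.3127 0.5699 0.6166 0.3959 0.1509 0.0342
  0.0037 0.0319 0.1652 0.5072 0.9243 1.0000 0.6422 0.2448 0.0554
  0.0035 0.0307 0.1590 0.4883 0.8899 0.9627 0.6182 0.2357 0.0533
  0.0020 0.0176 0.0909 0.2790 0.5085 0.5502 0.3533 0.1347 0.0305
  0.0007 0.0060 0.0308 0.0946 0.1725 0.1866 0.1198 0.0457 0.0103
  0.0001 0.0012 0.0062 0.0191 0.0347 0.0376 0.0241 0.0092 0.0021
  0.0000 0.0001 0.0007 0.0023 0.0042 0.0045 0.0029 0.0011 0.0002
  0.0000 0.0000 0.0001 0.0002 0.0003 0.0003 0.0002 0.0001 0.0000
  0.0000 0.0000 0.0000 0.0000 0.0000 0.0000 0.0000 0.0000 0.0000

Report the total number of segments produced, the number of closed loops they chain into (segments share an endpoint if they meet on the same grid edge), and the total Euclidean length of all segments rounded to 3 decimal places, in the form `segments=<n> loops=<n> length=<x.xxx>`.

segments=16 loops=1 length=10.902

cell (2,3): code 0100 → (2.771,4.000)–(3.000,3.678)
cell (2,4): code 1100 → (2.668,5.000)–(2.771,4.000)
cell (2,5): code 1000 → (3.000,5.587)–(2.668,5.000)
cell (3,2): code 0100 → (3.896,3.000)–(4.000,2.941)
cell (3,3): code 1110 → (3.000,3.678)–(3.896,3.000)
cell (3,5): code 1101 → (3.370,6.000)–(3.000,5.587)
cell (3,6): code 1000 → (4.000,6.391)–(3.370,6.000)
cell (4,2): code 0110 → (4.000,2.941)–(5.000,2.996)
cell (4,6): code 1001 → (5.000,6.343)–(4.000,6.391)
cell (5,2): code 0010 → (5.000,2.996)–(5.006,3.000)
cell (5,3): code 0111 → (5.006,3.000)–(6.000,3.906)
cell (5,5): code 1011 → (6.000,5.321)–(5.495,6.000)
cell (5,6): code 0001 → (5.495,6.000)–(5.000,6.343)
cell (6,3): code 0010 → (6.000,3.906)–(6.064,4.000)
cell (6,4): code 0011 → (6.064,4.000)–(6.174,5.000)
cell (6,5): code 0001 → (6.174,5.000)–(6.000,5.321)
total: 16 segments, chained into 1 closed loop(s), length Σ = 10.901797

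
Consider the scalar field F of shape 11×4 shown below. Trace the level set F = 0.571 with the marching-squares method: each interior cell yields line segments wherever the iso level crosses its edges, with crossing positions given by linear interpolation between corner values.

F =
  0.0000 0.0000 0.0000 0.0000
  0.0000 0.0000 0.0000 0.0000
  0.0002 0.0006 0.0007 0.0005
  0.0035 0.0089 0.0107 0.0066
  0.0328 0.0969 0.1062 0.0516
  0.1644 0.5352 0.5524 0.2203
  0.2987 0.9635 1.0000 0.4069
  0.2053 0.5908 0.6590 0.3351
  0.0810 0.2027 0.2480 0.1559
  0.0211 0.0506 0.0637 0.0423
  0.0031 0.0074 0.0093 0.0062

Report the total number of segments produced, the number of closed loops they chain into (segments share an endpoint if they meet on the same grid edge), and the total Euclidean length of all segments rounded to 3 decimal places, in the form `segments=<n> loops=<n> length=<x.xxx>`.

cell (5,0): code 0100 → (5.084,1.000)–(6.000,0.410)
cell (5,1): code 1100 → (5.042,2.000)–(5.084,1.000)
cell (5,2): code 1000 → (6.000,2.723)–(5.042,2.000)
cell (6,0): code 0110 → (6.000,0.410)–(7.000,0.949)
cell (6,2): code 1001 → (7.000,2.272)–(6.000,2.723)
cell (7,0): code 0010 → (7.000,0.949)–(7.051,1.000)
cell (7,1): code 0011 → (7.051,1.000)–(7.214,2.000)
cell (7,2): code 0001 → (7.214,2.000)–(7.000,2.272)
total: 8 segments, chained into 1 closed loop(s), length Σ = 6.956578

segments=8 loops=1 length=6.957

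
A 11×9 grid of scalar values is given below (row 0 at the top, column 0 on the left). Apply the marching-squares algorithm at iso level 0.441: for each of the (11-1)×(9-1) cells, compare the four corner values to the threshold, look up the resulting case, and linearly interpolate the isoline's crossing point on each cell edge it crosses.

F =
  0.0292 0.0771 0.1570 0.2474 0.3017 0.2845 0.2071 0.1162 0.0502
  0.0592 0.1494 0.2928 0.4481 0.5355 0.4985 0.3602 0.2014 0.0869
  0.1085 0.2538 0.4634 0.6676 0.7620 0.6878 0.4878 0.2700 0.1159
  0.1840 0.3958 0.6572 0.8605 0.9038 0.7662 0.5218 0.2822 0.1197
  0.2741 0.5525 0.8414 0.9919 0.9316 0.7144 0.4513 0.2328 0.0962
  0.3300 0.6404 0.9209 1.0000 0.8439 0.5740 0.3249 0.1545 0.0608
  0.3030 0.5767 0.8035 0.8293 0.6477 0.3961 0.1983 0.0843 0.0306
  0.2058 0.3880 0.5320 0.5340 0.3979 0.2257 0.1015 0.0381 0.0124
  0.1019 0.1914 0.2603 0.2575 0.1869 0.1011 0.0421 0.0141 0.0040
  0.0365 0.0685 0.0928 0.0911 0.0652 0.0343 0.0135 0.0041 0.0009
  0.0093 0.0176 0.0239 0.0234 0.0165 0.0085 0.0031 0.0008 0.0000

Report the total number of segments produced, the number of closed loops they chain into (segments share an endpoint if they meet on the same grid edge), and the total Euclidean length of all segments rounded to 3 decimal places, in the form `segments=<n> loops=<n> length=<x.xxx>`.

segments=26 loops=1 length=19.540

cell (0,2): code 0100 → (0.965,3.000)–(1.000,2.954)
cell (0,3): code 1100 → (0.596,4.000)–(0.965,3.000)
cell (0,4): code 1100 → (0.731,5.000)–(0.596,4.000)
cell (0,5): code 1000 → (1.000,5.416)–(0.731,5.000)
cell (1,1): code 0100 → (1.869,2.000)–(2.000,1.893)
cell (1,2): code 1110 → (1.000,2.954)–(1.869,2.000)
cell (1,5): code 1101 → (1.633,6.000)–(1.000,5.416)
cell (1,6): code 1000 → (2.000,6.215)–(1.633,6.000)
cell (2,1): code 0110 → (2.000,1.893)–(3.000,1.173)
cell (2,6): code 1001 → (3.000,6.337)–(2.000,6.215)
cell (3,0): code 0100 → (3.288,1.000)–(4.000,0.599)
cell (3,1): code 1110 → (3.000,1.173)–(3.288,1.000)
cell (3,6): code 1001 → (4.000,6.047)–(3.000,6.337)
cell (4,0): code 0110 → (4.000,0.599)–(5.000,0.358)
cell (4,5): code 1011 → (5.000,5.534)–(4.081,6.000)
cell (4,6): code 0001 → (4.081,6.000)–(4.000,6.047)
cell (5,0): code 0110 → (5.000,0.358)–(6.000,0.504)
cell (5,4): code 1011 → (6.000,4.822)–(5.748,5.000)
cell (5,5): code 0001 → (5.748,5.000)–(5.000,5.534)
cell (6,0): code 0010 → (6.000,0.504)–(6.719,1.000)
cell (6,1): code 0111 → (6.719,1.000)–(7.000,1.368)
cell (6,3): code 1011 → (7.000,3.683)–(6.827,4.000)
cell (6,4): code 0001 → (6.827,4.000)–(6.000,4.822)
cell (7,1): code 0010 → (7.000,1.368)–(7.335,2.000)
cell (7,2): code 0011 → (7.335,2.000)–(7.336,3.000)
cell (7,3): code 0001 → (7.336,3.000)–(7.000,3.683)
total: 26 segments, chained into 1 closed loop(s), length Σ = 19.539520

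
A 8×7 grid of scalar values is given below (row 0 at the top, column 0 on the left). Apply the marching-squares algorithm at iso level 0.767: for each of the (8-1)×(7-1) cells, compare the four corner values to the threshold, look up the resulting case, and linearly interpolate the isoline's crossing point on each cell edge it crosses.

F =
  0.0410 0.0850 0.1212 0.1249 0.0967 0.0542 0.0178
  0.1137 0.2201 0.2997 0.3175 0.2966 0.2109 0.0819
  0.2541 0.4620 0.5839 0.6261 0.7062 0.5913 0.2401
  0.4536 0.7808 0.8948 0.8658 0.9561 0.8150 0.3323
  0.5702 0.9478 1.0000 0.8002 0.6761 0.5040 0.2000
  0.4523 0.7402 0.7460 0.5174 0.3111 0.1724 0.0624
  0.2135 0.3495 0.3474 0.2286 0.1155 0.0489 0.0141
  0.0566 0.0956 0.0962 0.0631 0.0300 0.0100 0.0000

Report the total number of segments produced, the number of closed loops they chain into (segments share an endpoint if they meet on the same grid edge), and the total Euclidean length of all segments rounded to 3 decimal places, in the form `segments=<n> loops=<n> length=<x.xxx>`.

segments=14 loops=1 length=11.329

cell (2,0): code 0100 → (2.957,1.000)–(3.000,0.958)
cell (2,1): code 1100 → (2.589,2.000)–(2.957,1.000)
cell (2,2): code 1100 → (2.588,3.000)–(2.589,2.000)
cell (2,3): code 1100 → (2.243,4.000)–(2.588,3.000)
cell (2,4): code 1100 → (2.785,5.000)–(2.243,4.000)
cell (2,5): code 1000 → (3.000,5.099)–(2.785,5.000)
cell (3,0): code 0110 → (3.000,0.958)–(4.000,0.521)
cell (3,3): code 1011 → (4.000,3.268)–(3.675,4.000)
cell (3,4): code 0011 → (3.675,4.000)–(3.154,5.000)
cell (3,5): code 0001 → (3.154,5.000)–(3.000,5.099)
cell (4,0): code 0010 → (4.000,0.521)–(4.871,1.000)
cell (4,1): code 0011 → (4.871,1.000)–(4.917,2.000)
cell (4,2): code 0011 → (4.917,2.000)–(4.117,3.000)
cell (4,3): code 0001 → (4.117,3.000)–(4.000,3.268)
total: 14 segments, chained into 1 closed loop(s), length Σ = 11.328813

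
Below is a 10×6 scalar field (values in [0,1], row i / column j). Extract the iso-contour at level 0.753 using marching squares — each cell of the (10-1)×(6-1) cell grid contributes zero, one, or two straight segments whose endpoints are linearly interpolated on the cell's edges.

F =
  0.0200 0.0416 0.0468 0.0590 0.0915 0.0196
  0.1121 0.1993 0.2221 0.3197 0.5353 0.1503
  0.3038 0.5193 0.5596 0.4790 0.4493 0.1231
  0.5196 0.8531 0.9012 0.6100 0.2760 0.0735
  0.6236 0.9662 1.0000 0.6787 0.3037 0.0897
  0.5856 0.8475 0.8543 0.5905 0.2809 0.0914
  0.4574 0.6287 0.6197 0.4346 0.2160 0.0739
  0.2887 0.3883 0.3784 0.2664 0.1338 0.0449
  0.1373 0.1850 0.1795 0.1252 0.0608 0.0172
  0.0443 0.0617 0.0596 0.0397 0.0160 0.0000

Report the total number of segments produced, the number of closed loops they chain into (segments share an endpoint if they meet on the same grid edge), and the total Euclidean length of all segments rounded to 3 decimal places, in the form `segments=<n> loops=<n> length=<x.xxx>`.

cell (2,0): code 0100 → (2.700,1.000)–(3.000,0.700)
cell (2,1): code 1100 → (2.566,2.000)–(2.700,1.000)
cell (2,2): code 1000 → (3.000,2.509)–(2.566,2.000)
cell (3,0): code 0110 → (3.000,0.700)–(4.000,0.378)
cell (3,2): code 1001 → (4.000,2.769)–(3.000,2.509)
cell (4,0): code 0110 → (4.000,0.378)–(5.000,0.639)
cell (4,2): code 1001 → (5.000,2.384)–(4.000,2.769)
cell (5,0): code 0010 → (5.000,0.639)–(5.432,1.000)
cell (5,1): code 0011 → (5.432,1.000)–(5.432,2.000)
cell (5,2): code 0001 → (5.432,2.000)–(5.000,2.384)
total: 10 segments, chained into 1 closed loop(s), length Σ = 8.431501

segments=10 loops=1 length=8.432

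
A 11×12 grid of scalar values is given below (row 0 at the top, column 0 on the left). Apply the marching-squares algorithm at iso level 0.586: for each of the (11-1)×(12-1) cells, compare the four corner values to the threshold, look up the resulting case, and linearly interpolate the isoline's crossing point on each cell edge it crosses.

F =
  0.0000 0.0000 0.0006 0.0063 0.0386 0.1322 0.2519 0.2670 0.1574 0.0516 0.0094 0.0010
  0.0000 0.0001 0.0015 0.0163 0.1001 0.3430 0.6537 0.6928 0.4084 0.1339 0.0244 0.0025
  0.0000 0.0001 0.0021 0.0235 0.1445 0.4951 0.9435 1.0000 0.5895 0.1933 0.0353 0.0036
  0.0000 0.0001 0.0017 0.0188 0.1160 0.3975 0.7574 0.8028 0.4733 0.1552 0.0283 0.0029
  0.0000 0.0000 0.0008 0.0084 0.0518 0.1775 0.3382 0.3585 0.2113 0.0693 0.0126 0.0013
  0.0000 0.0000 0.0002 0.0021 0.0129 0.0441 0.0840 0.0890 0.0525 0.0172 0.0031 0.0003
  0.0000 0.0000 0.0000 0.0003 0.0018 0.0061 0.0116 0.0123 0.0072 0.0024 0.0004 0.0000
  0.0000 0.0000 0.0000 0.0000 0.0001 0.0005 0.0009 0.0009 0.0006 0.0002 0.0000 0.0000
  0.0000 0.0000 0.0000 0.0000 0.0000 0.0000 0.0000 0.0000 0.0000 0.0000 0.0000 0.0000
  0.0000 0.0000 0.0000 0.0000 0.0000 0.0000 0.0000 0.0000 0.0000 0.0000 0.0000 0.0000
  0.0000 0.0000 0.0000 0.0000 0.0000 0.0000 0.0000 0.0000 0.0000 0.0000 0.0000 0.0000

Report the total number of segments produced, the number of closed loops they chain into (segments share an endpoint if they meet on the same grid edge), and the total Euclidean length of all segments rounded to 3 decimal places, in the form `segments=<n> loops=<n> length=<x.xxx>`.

segments=12 loops=1 length=8.630

cell (0,5): code 0100 → (0.832,6.000)–(1.000,5.782)
cell (0,6): code 1100 → (0.749,7.000)–(0.832,6.000)
cell (0,7): code 1000 → (1.000,7.376)–(0.749,7.000)
cell (1,5): code 0110 → (1.000,5.782)–(2.000,5.203)
cell (1,7): code 1101 → (1.981,8.000)–(1.000,7.376)
cell (1,8): code 1000 → (2.000,8.009)–(1.981,8.000)
cell (2,5): code 0110 → (2.000,5.203)–(3.000,5.524)
cell (2,7): code 1011 → (3.000,7.658)–(2.030,8.000)
cell (2,8): code 0001 → (2.030,8.000)–(2.000,8.009)
cell (3,5): code 0010 → (3.000,5.524)–(3.409,6.000)
cell (3,6): code 0011 → (3.409,6.000)–(3.488,7.000)
cell (3,7): code 0001 → (3.488,7.000)–(3.000,7.658)
total: 12 segments, chained into 1 closed loop(s), length Σ = 8.630048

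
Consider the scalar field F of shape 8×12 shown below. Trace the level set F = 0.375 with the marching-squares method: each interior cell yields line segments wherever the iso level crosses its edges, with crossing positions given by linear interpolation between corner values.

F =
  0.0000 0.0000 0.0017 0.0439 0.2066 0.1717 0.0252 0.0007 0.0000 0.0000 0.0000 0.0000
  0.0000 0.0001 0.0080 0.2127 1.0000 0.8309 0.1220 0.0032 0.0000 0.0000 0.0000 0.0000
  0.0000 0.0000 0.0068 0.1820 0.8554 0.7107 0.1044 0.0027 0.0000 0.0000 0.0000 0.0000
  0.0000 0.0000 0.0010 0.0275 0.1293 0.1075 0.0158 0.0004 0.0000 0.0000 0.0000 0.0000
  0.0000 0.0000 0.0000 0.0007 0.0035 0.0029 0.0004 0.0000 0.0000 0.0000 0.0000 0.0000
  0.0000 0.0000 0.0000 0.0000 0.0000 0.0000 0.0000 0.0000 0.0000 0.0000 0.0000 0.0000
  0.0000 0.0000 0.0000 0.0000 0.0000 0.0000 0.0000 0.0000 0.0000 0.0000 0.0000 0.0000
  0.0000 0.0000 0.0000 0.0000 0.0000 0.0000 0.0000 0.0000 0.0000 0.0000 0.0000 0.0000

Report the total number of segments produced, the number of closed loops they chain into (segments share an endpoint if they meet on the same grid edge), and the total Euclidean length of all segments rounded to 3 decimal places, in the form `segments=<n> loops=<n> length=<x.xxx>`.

segments=8 loops=1 length=7.838

cell (0,3): code 0100 → (0.212,4.000)–(1.000,3.206)
cell (0,4): code 1100 → (0.308,5.000)–(0.212,4.000)
cell (0,5): code 1000 → (1.000,5.643)–(0.308,5.000)
cell (1,3): code 0110 → (1.000,3.206)–(2.000,3.287)
cell (1,5): code 1001 → (2.000,5.554)–(1.000,5.643)
cell (2,3): code 0010 → (2.000,3.287)–(2.662,4.000)
cell (2,4): code 0011 → (2.662,4.000)–(2.557,5.000)
cell (2,5): code 0001 → (2.557,5.000)–(2.000,5.554)
total: 8 segments, chained into 1 closed loop(s), length Σ = 7.838125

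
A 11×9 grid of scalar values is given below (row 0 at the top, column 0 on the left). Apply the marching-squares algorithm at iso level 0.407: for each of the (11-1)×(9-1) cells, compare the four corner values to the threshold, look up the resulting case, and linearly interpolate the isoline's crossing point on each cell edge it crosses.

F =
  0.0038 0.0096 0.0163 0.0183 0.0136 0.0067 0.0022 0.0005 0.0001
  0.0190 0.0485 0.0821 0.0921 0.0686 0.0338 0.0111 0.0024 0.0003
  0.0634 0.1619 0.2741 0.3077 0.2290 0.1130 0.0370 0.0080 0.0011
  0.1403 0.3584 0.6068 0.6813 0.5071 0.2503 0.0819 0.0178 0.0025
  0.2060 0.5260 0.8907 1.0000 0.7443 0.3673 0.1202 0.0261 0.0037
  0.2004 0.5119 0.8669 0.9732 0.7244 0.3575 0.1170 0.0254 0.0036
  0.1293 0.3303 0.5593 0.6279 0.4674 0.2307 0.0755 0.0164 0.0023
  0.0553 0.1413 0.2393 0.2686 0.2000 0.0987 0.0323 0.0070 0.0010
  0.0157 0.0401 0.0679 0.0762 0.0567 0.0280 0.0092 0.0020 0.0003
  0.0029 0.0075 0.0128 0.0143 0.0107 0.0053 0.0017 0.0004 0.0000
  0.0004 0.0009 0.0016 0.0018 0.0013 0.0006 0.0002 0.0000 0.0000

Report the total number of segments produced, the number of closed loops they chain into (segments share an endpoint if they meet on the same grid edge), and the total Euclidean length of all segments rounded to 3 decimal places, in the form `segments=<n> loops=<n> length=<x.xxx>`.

cell (2,1): code 0100 → (2.399,2.000)–(3.000,1.196)
cell (2,2): code 1100 → (2.266,3.000)–(2.399,2.000)
cell (2,3): code 1100 → (2.640,4.000)–(2.266,3.000)
cell (2,4): code 1000 → (3.000,4.390)–(2.640,4.000)
cell (3,0): code 0100 → (3.290,1.000)–(4.000,0.628)
cell (3,1): code 1110 → (3.000,1.196)–(3.290,1.000)
cell (3,4): code 1001 → (4.000,4.895)–(3.000,4.390)
cell (4,0): code 0110 → (4.000,0.628)–(5.000,0.663)
cell (4,4): code 1001 → (5.000,4.865)–(4.000,4.895)
cell (5,0): code 0010 → (5.000,0.663)–(5.578,1.000)
cell (5,1): code 0111 → (5.578,1.000)–(6.000,1.335)
cell (5,4): code 1001 → (6.000,4.255)–(5.000,4.865)
cell (6,1): code 0010 → (6.000,1.335)–(6.476,2.000)
cell (6,2): code 0011 → (6.476,2.000)–(6.615,3.000)
cell (6,3): code 0011 → (6.615,3.000)–(6.226,4.000)
cell (6,4): code 0001 → (6.226,4.000)–(6.000,4.255)
total: 16 segments, chained into 1 closed loop(s), length Σ = 13.503791

segments=16 loops=1 length=13.504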